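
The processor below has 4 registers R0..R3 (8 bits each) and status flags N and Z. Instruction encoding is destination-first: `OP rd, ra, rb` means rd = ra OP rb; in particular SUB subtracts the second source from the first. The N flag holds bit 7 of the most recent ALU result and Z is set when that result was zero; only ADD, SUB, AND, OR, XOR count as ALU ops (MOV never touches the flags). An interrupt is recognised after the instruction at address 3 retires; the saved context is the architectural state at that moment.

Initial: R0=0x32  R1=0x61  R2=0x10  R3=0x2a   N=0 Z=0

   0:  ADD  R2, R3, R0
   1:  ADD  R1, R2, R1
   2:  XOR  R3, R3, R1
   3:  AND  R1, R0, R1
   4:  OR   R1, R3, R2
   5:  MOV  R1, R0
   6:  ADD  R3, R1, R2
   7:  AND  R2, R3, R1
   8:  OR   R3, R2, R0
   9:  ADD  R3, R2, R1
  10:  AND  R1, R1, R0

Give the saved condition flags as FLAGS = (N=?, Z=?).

after  0: R0=0x32 R1=0x61 R2=0x5c R3=0x2a  N=0 Z=0
after  1: R0=0x32 R1=0xbd R2=0x5c R3=0x2a  N=1 Z=0
after  2: R0=0x32 R1=0xbd R2=0x5c R3=0x97  N=1 Z=0
after  3: R0=0x32 R1=0x30 R2=0x5c R3=0x97  N=0 Z=0
-- IRQ taken; context saved, return-PC = 4 --

FLAGS = (N=0, Z=0)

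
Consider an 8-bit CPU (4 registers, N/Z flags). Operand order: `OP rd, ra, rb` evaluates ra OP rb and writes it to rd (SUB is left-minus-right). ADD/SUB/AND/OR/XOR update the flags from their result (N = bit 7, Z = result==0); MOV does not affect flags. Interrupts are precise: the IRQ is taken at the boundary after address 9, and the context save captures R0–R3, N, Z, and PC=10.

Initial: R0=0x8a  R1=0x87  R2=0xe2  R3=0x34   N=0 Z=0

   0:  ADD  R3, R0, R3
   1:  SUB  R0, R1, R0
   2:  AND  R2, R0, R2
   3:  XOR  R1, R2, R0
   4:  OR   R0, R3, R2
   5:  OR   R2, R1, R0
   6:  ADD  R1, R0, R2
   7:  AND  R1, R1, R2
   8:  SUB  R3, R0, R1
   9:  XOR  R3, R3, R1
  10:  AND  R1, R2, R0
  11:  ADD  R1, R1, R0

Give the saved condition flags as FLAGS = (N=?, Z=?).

after  0: R0=0x8a R1=0x87 R2=0xe2 R3=0xbe  N=1 Z=0
after  1: R0=0xfd R1=0x87 R2=0xe2 R3=0xbe  N=1 Z=0
after  2: R0=0xfd R1=0x87 R2=0xe0 R3=0xbe  N=1 Z=0
after  3: R0=0xfd R1=0x1d R2=0xe0 R3=0xbe  N=0 Z=0
after  4: R0=0xfe R1=0x1d R2=0xe0 R3=0xbe  N=1 Z=0
after  5: R0=0xfe R1=0x1d R2=0xff R3=0xbe  N=1 Z=0
after  6: R0=0xfe R1=0xfd R2=0xff R3=0xbe  N=1 Z=0
after  7: R0=0xfe R1=0xfd R2=0xff R3=0xbe  N=1 Z=0
after  8: R0=0xfe R1=0xfd R2=0xff R3=0x01  N=0 Z=0
after  9: R0=0xfe R1=0xfd R2=0xff R3=0xfc  N=1 Z=0
-- IRQ taken; context saved, return-PC = 10 --

FLAGS = (N=1, Z=0)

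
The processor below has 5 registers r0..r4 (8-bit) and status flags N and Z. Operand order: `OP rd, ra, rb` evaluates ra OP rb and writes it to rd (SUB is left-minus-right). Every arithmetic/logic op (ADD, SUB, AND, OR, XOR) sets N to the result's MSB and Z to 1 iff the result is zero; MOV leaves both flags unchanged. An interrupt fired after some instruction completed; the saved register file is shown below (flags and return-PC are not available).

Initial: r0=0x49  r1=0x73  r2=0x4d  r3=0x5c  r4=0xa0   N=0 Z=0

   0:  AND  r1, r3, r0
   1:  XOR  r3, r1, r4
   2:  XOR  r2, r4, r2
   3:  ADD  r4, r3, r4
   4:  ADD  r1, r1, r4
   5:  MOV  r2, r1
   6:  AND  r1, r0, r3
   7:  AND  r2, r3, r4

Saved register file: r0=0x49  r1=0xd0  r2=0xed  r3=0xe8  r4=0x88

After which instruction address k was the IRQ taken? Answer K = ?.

after  0: r0=0x49 r1=0x48 r2=0x4d r3=0x5c r4=0xa0  N=0 Z=0
after  1: r0=0x49 r1=0x48 r2=0x4d r3=0xe8 r4=0xa0  N=1 Z=0
after  2: r0=0x49 r1=0x48 r2=0xed r3=0xe8 r4=0xa0  N=1 Z=0
after  3: r0=0x49 r1=0x48 r2=0xed r3=0xe8 r4=0x88  N=1 Z=0
after  4: r0=0x49 r1=0xd0 r2=0xed r3=0xe8 r4=0x88  N=1 Z=0
-- IRQ taken; context saved, return-PC = 5 --

K = 4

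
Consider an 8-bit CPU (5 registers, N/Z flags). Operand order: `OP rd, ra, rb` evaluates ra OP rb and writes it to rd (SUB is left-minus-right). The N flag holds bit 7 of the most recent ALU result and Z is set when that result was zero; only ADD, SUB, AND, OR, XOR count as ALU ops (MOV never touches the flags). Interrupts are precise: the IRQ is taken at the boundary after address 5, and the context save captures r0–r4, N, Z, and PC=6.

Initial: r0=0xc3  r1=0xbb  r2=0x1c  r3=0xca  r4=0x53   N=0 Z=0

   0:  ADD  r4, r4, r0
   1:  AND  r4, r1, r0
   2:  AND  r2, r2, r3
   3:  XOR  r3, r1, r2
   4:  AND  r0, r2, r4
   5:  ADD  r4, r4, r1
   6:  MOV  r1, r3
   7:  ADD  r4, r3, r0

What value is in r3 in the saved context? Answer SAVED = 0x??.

after  0: r0=0xc3 r1=0xbb r2=0x1c r3=0xca r4=0x16  N=0 Z=0
after  1: r0=0xc3 r1=0xbb r2=0x1c r3=0xca r4=0x83  N=1 Z=0
after  2: r0=0xc3 r1=0xbb r2=0x08 r3=0xca r4=0x83  N=0 Z=0
after  3: r0=0xc3 r1=0xbb r2=0x08 r3=0xb3 r4=0x83  N=1 Z=0
after  4: r0=0x00 r1=0xbb r2=0x08 r3=0xb3 r4=0x83  N=0 Z=1
after  5: r0=0x00 r1=0xbb r2=0x08 r3=0xb3 r4=0x3e  N=0 Z=0
-- IRQ taken; context saved, return-PC = 6 --

SAVED = 0xb3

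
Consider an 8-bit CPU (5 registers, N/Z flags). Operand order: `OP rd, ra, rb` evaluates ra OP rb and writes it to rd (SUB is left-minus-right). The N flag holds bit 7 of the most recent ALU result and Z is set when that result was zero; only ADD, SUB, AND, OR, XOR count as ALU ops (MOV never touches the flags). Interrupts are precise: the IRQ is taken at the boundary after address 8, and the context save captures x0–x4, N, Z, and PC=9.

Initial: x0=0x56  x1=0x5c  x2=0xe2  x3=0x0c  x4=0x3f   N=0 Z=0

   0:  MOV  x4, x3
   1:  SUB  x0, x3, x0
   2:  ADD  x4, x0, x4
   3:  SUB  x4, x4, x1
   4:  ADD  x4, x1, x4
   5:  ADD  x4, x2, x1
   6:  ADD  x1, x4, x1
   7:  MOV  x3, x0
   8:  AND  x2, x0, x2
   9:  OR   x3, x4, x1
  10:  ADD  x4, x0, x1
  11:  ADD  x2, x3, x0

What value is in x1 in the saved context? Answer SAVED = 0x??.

SAVED = 0x9a

after  0: x0=0x56 x1=0x5c x2=0xe2 x3=0x0c x4=0x0c  N=0 Z=0
after  1: x0=0xb6 x1=0x5c x2=0xe2 x3=0x0c x4=0x0c  N=1 Z=0
after  2: x0=0xb6 x1=0x5c x2=0xe2 x3=0x0c x4=0xc2  N=1 Z=0
after  3: x0=0xb6 x1=0x5c x2=0xe2 x3=0x0c x4=0x66  N=0 Z=0
after  4: x0=0xb6 x1=0x5c x2=0xe2 x3=0x0c x4=0xc2  N=1 Z=0
after  5: x0=0xb6 x1=0x5c x2=0xe2 x3=0x0c x4=0x3e  N=0 Z=0
after  6: x0=0xb6 x1=0x9a x2=0xe2 x3=0x0c x4=0x3e  N=1 Z=0
after  7: x0=0xb6 x1=0x9a x2=0xe2 x3=0xb6 x4=0x3e  N=1 Z=0
after  8: x0=0xb6 x1=0x9a x2=0xa2 x3=0xb6 x4=0x3e  N=1 Z=0
-- IRQ taken; context saved, return-PC = 9 --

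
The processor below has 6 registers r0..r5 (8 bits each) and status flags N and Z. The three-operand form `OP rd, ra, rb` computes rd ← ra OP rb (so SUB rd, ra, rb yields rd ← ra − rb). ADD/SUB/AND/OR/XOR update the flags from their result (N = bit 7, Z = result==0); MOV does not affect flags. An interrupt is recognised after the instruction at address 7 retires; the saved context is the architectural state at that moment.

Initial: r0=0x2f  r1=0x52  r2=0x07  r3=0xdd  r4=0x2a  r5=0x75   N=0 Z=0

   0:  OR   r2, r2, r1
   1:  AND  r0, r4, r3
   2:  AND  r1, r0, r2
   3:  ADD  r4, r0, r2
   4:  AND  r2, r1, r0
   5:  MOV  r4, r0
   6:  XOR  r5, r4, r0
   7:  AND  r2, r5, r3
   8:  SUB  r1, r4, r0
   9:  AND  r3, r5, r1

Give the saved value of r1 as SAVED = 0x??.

after  0: r0=0x2f r1=0x52 r2=0x57 r3=0xdd r4=0x2a r5=0x75  N=0 Z=0
after  1: r0=0x08 r1=0x52 r2=0x57 r3=0xdd r4=0x2a r5=0x75  N=0 Z=0
after  2: r0=0x08 r1=0x00 r2=0x57 r3=0xdd r4=0x2a r5=0x75  N=0 Z=1
after  3: r0=0x08 r1=0x00 r2=0x57 r3=0xdd r4=0x5f r5=0x75  N=0 Z=0
after  4: r0=0x08 r1=0x00 r2=0x00 r3=0xdd r4=0x5f r5=0x75  N=0 Z=1
after  5: r0=0x08 r1=0x00 r2=0x00 r3=0xdd r4=0x08 r5=0x75  N=0 Z=1
after  6: r0=0x08 r1=0x00 r2=0x00 r3=0xdd r4=0x08 r5=0x00  N=0 Z=1
after  7: r0=0x08 r1=0x00 r2=0x00 r3=0xdd r4=0x08 r5=0x00  N=0 Z=1
-- IRQ taken; context saved, return-PC = 8 --

SAVED = 0x00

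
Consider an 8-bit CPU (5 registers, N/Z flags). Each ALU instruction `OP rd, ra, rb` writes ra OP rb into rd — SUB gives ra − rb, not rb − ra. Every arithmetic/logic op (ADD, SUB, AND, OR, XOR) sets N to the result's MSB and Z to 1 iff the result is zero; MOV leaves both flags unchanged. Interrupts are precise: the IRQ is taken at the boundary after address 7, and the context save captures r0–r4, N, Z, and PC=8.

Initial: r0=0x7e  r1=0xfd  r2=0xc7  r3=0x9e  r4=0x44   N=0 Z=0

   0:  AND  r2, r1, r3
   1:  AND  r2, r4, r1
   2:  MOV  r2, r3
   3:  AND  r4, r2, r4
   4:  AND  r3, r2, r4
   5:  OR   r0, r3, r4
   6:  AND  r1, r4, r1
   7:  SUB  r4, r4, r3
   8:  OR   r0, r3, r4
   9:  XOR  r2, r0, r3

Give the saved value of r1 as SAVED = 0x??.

SAVED = 0x04

after  0: r0=0x7e r1=0xfd r2=0x9c r3=0x9e r4=0x44  N=1 Z=0
after  1: r0=0x7e r1=0xfd r2=0x44 r3=0x9e r4=0x44  N=0 Z=0
after  2: r0=0x7e r1=0xfd r2=0x9e r3=0x9e r4=0x44  N=0 Z=0
after  3: r0=0x7e r1=0xfd r2=0x9e r3=0x9e r4=0x04  N=0 Z=0
after  4: r0=0x7e r1=0xfd r2=0x9e r3=0x04 r4=0x04  N=0 Z=0
after  5: r0=0x04 r1=0xfd r2=0x9e r3=0x04 r4=0x04  N=0 Z=0
after  6: r0=0x04 r1=0x04 r2=0x9e r3=0x04 r4=0x04  N=0 Z=0
after  7: r0=0x04 r1=0x04 r2=0x9e r3=0x04 r4=0x00  N=0 Z=1
-- IRQ taken; context saved, return-PC = 8 --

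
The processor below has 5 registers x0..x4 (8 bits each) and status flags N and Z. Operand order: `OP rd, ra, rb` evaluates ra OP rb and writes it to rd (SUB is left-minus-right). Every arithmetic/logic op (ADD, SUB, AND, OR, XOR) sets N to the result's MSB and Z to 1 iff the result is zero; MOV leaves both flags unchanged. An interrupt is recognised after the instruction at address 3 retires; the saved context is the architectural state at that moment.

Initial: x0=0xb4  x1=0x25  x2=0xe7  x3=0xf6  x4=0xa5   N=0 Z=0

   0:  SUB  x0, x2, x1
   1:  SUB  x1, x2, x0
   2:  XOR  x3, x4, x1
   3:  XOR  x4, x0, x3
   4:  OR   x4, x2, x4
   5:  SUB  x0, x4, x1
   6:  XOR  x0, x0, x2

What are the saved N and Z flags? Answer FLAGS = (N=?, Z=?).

FLAGS = (N=0, Z=0)

after  0: x0=0xc2 x1=0x25 x2=0xe7 x3=0xf6 x4=0xa5  N=1 Z=0
after  1: x0=0xc2 x1=0x25 x2=0xe7 x3=0xf6 x4=0xa5  N=0 Z=0
after  2: x0=0xc2 x1=0x25 x2=0xe7 x3=0x80 x4=0xa5  N=1 Z=0
after  3: x0=0xc2 x1=0x25 x2=0xe7 x3=0x80 x4=0x42  N=0 Z=0
-- IRQ taken; context saved, return-PC = 4 --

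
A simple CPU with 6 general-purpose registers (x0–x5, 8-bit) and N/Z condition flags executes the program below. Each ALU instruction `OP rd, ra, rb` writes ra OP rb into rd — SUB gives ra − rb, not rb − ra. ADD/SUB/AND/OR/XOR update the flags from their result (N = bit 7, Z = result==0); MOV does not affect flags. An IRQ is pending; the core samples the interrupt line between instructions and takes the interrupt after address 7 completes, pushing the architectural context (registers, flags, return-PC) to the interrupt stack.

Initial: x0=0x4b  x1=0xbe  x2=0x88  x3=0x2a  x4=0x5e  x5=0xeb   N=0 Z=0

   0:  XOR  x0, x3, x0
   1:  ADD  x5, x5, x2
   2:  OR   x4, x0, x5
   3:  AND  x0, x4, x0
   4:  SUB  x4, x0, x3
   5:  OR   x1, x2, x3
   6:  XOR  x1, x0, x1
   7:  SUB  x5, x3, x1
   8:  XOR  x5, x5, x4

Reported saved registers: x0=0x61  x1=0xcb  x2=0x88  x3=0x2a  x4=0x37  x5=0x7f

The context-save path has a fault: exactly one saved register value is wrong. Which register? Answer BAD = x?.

BAD = x5

after  0: x0=0x61 x1=0xbe x2=0x88 x3=0x2a x4=0x5e x5=0xeb  N=0 Z=0
after  1: x0=0x61 x1=0xbe x2=0x88 x3=0x2a x4=0x5e x5=0x73  N=0 Z=0
after  2: x0=0x61 x1=0xbe x2=0x88 x3=0x2a x4=0x73 x5=0x73  N=0 Z=0
after  3: x0=0x61 x1=0xbe x2=0x88 x3=0x2a x4=0x73 x5=0x73  N=0 Z=0
after  4: x0=0x61 x1=0xbe x2=0x88 x3=0x2a x4=0x37 x5=0x73  N=0 Z=0
after  5: x0=0x61 x1=0xaa x2=0x88 x3=0x2a x4=0x37 x5=0x73  N=1 Z=0
after  6: x0=0x61 x1=0xcb x2=0x88 x3=0x2a x4=0x37 x5=0x73  N=1 Z=0
after  7: x0=0x61 x1=0xcb x2=0x88 x3=0x2a x4=0x37 x5=0x5f  N=0 Z=0
-- IRQ taken; context saved, return-PC = 8 --
mismatch: x5: reported 0x7f vs actual 0x5f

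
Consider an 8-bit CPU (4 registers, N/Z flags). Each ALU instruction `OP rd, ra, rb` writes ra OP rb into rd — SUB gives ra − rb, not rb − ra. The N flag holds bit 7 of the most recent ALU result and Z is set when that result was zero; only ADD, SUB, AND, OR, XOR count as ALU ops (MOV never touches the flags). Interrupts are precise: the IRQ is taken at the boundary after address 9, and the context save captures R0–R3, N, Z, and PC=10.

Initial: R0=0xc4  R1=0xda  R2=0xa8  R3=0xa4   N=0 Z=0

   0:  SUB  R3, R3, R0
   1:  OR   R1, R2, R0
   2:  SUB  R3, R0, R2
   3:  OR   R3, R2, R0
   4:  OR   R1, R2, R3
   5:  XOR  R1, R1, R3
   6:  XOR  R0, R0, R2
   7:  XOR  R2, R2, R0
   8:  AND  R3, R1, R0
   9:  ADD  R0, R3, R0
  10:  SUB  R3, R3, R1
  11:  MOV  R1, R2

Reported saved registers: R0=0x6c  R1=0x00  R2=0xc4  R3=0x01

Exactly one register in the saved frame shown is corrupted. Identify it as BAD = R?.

after  0: R0=0xc4 R1=0xda R2=0xa8 R3=0xe0  N=1 Z=0
after  1: R0=0xc4 R1=0xec R2=0xa8 R3=0xe0  N=1 Z=0
after  2: R0=0xc4 R1=0xec R2=0xa8 R3=0x1c  N=0 Z=0
after  3: R0=0xc4 R1=0xec R2=0xa8 R3=0xec  N=1 Z=0
after  4: R0=0xc4 R1=0xec R2=0xa8 R3=0xec  N=1 Z=0
after  5: R0=0xc4 R1=0x00 R2=0xa8 R3=0xec  N=0 Z=1
after  6: R0=0x6c R1=0x00 R2=0xa8 R3=0xec  N=0 Z=0
after  7: R0=0x6c R1=0x00 R2=0xc4 R3=0xec  N=1 Z=0
after  8: R0=0x6c R1=0x00 R2=0xc4 R3=0x00  N=0 Z=1
after  9: R0=0x6c R1=0x00 R2=0xc4 R3=0x00  N=0 Z=0
-- IRQ taken; context saved, return-PC = 10 --
mismatch: R3: reported 0x01 vs actual 0x00

BAD = R3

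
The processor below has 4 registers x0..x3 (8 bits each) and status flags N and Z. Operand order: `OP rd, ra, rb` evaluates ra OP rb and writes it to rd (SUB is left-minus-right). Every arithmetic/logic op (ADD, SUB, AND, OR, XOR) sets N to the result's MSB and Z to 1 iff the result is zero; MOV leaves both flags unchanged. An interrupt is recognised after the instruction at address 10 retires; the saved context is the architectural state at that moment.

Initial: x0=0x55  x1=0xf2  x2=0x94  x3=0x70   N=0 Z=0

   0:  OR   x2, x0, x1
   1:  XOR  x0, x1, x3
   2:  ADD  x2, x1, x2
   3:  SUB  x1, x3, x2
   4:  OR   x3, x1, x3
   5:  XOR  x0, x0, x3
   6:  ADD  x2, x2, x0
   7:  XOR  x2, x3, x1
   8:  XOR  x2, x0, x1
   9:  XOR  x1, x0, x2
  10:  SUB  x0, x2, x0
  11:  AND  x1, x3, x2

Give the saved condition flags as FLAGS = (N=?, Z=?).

FLAGS = (N=0, Z=0)

after  0: x0=0x55 x1=0xf2 x2=0xf7 x3=0x70  N=1 Z=0
after  1: x0=0x82 x1=0xf2 x2=0xf7 x3=0x70  N=1 Z=0
after  2: x0=0x82 x1=0xf2 x2=0xe9 x3=0x70  N=1 Z=0
after  3: x0=0x82 x1=0x87 x2=0xe9 x3=0x70  N=1 Z=0
after  4: x0=0x82 x1=0x87 x2=0xe9 x3=0xf7  N=1 Z=0
after  5: x0=0x75 x1=0x87 x2=0xe9 x3=0xf7  N=0 Z=0
after  6: x0=0x75 x1=0x87 x2=0x5e x3=0xf7  N=0 Z=0
after  7: x0=0x75 x1=0x87 x2=0x70 x3=0xf7  N=0 Z=0
after  8: x0=0x75 x1=0x87 x2=0xf2 x3=0xf7  N=1 Z=0
after  9: x0=0x75 x1=0x87 x2=0xf2 x3=0xf7  N=1 Z=0
after 10: x0=0x7d x1=0x87 x2=0xf2 x3=0xf7  N=0 Z=0
-- IRQ taken; context saved, return-PC = 11 --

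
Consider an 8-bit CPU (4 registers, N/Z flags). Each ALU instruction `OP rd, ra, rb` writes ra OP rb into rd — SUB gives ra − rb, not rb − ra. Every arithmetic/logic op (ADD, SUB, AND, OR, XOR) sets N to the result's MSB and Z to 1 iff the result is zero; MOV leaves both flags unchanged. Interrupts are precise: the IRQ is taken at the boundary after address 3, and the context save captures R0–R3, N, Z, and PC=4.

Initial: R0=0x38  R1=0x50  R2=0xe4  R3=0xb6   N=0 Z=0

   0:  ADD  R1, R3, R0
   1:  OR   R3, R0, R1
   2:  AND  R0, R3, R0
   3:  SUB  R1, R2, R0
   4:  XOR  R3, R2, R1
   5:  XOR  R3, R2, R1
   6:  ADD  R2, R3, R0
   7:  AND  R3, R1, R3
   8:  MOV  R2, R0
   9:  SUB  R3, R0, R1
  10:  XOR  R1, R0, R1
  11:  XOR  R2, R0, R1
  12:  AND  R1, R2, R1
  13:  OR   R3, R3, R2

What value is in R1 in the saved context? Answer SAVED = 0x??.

SAVED = 0xac

after  0: R0=0x38 R1=0xee R2=0xe4 R3=0xb6  N=1 Z=0
after  1: R0=0x38 R1=0xee R2=0xe4 R3=0xfe  N=1 Z=0
after  2: R0=0x38 R1=0xee R2=0xe4 R3=0xfe  N=0 Z=0
after  3: R0=0x38 R1=0xac R2=0xe4 R3=0xfe  N=1 Z=0
-- IRQ taken; context saved, return-PC = 4 --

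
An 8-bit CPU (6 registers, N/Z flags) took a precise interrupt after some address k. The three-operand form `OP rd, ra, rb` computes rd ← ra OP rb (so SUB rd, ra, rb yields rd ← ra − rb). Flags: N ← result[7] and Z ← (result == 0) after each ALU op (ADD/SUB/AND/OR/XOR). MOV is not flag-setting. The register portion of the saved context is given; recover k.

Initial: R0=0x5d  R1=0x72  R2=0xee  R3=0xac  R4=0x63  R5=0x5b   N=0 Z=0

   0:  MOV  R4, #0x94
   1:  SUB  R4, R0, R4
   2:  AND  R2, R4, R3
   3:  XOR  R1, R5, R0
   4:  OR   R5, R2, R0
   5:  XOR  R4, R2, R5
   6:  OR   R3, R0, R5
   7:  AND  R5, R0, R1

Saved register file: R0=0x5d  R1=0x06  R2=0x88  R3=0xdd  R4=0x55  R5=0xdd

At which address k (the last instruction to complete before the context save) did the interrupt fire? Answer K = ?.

after  0: R0=0x5d R1=0x72 R2=0xee R3=0xac R4=0x94 R5=0x5b  N=0 Z=0
after  1: R0=0x5d R1=0x72 R2=0xee R3=0xac R4=0xc9 R5=0x5b  N=1 Z=0
after  2: R0=0x5d R1=0x72 R2=0x88 R3=0xac R4=0xc9 R5=0x5b  N=1 Z=0
after  3: R0=0x5d R1=0x06 R2=0x88 R3=0xac R4=0xc9 R5=0x5b  N=0 Z=0
after  4: R0=0x5d R1=0x06 R2=0x88 R3=0xac R4=0xc9 R5=0xdd  N=1 Z=0
after  5: R0=0x5d R1=0x06 R2=0x88 R3=0xac R4=0x55 R5=0xdd  N=0 Z=0
after  6: R0=0x5d R1=0x06 R2=0x88 R3=0xdd R4=0x55 R5=0xdd  N=1 Z=0
-- IRQ taken; context saved, return-PC = 7 --

K = 6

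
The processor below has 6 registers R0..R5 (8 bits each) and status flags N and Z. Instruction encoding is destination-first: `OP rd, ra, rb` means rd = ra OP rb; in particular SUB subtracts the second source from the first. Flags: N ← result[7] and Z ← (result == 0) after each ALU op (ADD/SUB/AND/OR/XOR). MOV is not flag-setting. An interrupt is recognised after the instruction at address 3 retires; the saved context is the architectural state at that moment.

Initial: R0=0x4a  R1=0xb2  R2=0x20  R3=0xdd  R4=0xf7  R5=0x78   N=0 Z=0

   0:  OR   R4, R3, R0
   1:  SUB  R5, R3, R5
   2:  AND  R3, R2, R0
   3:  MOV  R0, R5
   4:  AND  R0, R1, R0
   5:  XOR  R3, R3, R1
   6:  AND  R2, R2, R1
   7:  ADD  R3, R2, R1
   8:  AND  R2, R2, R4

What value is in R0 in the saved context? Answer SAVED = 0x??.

after  0: R0=0x4a R1=0xb2 R2=0x20 R3=0xdd R4=0xdf R5=0x78  N=1 Z=0
after  1: R0=0x4a R1=0xb2 R2=0x20 R3=0xdd R4=0xdf R5=0x65  N=0 Z=0
after  2: R0=0x4a R1=0xb2 R2=0x20 R3=0x00 R4=0xdf R5=0x65  N=0 Z=1
after  3: R0=0x65 R1=0xb2 R2=0x20 R3=0x00 R4=0xdf R5=0x65  N=0 Z=1
-- IRQ taken; context saved, return-PC = 4 --

SAVED = 0x65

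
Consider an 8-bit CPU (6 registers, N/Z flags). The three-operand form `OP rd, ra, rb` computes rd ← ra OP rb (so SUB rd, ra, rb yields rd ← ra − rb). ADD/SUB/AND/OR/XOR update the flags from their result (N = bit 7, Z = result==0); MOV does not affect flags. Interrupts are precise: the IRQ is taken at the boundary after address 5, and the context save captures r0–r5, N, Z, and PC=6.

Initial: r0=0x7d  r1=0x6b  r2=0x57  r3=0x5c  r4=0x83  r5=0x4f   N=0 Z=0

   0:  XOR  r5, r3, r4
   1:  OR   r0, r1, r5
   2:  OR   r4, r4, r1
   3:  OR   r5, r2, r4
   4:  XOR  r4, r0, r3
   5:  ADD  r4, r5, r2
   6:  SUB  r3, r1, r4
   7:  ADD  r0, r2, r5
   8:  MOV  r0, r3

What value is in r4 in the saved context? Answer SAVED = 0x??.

SAVED = 0x56

after  0: r0=0x7d r1=0x6b r2=0x57 r3=0x5c r4=0x83 r5=0xdf  N=1 Z=0
after  1: r0=0xff r1=0x6b r2=0x57 r3=0x5c r4=0x83 r5=0xdf  N=1 Z=0
after  2: r0=0xff r1=0x6b r2=0x57 r3=0x5c r4=0xeb r5=0xdf  N=1 Z=0
after  3: r0=0xff r1=0x6b r2=0x57 r3=0x5c r4=0xeb r5=0xff  N=1 Z=0
after  4: r0=0xff r1=0x6b r2=0x57 r3=0x5c r4=0xa3 r5=0xff  N=1 Z=0
after  5: r0=0xff r1=0x6b r2=0x57 r3=0x5c r4=0x56 r5=0xff  N=0 Z=0
-- IRQ taken; context saved, return-PC = 6 --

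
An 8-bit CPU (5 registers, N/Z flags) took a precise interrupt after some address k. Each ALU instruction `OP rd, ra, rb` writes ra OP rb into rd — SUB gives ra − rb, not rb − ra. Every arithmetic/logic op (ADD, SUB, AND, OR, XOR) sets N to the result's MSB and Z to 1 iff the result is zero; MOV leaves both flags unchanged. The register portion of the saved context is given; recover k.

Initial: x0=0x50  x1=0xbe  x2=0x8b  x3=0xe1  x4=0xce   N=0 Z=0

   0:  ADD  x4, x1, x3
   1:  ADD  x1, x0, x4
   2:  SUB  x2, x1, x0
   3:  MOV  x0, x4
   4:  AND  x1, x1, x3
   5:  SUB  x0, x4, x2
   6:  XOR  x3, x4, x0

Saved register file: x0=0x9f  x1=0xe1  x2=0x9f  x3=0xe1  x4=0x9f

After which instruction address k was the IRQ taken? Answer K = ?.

K = 4

after  0: x0=0x50 x1=0xbe x2=0x8b x3=0xe1 x4=0x9f  N=1 Z=0
after  1: x0=0x50 x1=0xef x2=0x8b x3=0xe1 x4=0x9f  N=1 Z=0
after  2: x0=0x50 x1=0xef x2=0x9f x3=0xe1 x4=0x9f  N=1 Z=0
after  3: x0=0x9f x1=0xef x2=0x9f x3=0xe1 x4=0x9f  N=1 Z=0
after  4: x0=0x9f x1=0xe1 x2=0x9f x3=0xe1 x4=0x9f  N=1 Z=0
-- IRQ taken; context saved, return-PC = 5 --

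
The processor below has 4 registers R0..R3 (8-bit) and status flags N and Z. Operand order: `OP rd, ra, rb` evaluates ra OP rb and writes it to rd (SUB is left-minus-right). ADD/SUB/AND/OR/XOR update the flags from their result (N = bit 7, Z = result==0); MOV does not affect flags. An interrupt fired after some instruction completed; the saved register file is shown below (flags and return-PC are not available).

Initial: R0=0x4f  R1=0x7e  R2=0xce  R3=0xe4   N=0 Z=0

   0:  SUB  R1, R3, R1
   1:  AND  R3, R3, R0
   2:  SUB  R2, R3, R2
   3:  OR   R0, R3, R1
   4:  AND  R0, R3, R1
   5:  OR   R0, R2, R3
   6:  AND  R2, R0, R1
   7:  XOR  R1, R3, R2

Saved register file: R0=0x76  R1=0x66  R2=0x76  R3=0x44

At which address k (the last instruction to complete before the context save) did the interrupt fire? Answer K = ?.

K = 5

after  0: R0=0x4f R1=0x66 R2=0xce R3=0xe4  N=0 Z=0
after  1: R0=0x4f R1=0x66 R2=0xce R3=0x44  N=0 Z=0
after  2: R0=0x4f R1=0x66 R2=0x76 R3=0x44  N=0 Z=0
after  3: R0=0x66 R1=0x66 R2=0x76 R3=0x44  N=0 Z=0
after  4: R0=0x44 R1=0x66 R2=0x76 R3=0x44  N=0 Z=0
after  5: R0=0x76 R1=0x66 R2=0x76 R3=0x44  N=0 Z=0
-- IRQ taken; context saved, return-PC = 6 --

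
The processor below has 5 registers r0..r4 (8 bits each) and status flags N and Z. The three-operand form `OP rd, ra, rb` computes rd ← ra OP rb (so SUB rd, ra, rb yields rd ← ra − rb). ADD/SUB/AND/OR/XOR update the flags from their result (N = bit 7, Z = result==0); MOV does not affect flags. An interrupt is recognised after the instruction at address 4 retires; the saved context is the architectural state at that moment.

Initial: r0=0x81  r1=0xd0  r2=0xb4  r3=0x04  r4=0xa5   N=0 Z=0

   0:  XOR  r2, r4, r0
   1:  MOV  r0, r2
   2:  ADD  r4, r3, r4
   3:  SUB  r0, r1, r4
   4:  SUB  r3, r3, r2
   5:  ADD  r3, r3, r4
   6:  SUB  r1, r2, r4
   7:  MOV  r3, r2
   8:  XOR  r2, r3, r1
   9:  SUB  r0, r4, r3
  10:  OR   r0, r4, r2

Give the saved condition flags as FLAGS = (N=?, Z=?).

after  0: r0=0x81 r1=0xd0 r2=0x24 r3=0x04 r4=0xa5  N=0 Z=0
after  1: r0=0x24 r1=0xd0 r2=0x24 r3=0x04 r4=0xa5  N=0 Z=0
after  2: r0=0x24 r1=0xd0 r2=0x24 r3=0x04 r4=0xa9  N=1 Z=0
after  3: r0=0x27 r1=0xd0 r2=0x24 r3=0x04 r4=0xa9  N=0 Z=0
after  4: r0=0x27 r1=0xd0 r2=0x24 r3=0xe0 r4=0xa9  N=1 Z=0
-- IRQ taken; context saved, return-PC = 5 --

FLAGS = (N=1, Z=0)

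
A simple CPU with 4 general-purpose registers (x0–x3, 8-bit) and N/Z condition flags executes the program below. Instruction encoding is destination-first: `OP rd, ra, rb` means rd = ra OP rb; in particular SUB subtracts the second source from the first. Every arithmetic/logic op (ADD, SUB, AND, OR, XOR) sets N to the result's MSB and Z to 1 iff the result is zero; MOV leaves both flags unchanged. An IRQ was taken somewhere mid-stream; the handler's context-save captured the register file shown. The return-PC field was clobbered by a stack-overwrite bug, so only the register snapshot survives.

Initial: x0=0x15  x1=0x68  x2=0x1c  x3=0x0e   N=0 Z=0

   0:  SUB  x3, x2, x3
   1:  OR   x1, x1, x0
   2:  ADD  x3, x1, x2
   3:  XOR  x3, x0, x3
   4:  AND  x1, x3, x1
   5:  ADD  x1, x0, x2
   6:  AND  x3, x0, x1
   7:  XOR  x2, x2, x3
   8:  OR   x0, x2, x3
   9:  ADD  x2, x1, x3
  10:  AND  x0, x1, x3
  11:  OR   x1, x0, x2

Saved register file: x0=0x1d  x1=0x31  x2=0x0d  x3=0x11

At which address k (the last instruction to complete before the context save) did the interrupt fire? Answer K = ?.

after  0: x0=0x15 x1=0x68 x2=0x1c x3=0x0e  N=0 Z=0
after  1: x0=0x15 x1=0x7d x2=0x1c x3=0x0e  N=0 Z=0
after  2: x0=0x15 x1=0x7d x2=0x1c x3=0x99  N=1 Z=0
after  3: x0=0x15 x1=0x7d x2=0x1c x3=0x8c  N=1 Z=0
after  4: x0=0x15 x1=0x0c x2=0x1c x3=0x8c  N=0 Z=0
after  5: x0=0x15 x1=0x31 x2=0x1c x3=0x8c  N=0 Z=0
after  6: x0=0x15 x1=0x31 x2=0x1c x3=0x11  N=0 Z=0
after  7: x0=0x15 x1=0x31 x2=0x0d x3=0x11  N=0 Z=0
after  8: x0=0x1d x1=0x31 x2=0x0d x3=0x11  N=0 Z=0
-- IRQ taken; context saved, return-PC = 9 --

K = 8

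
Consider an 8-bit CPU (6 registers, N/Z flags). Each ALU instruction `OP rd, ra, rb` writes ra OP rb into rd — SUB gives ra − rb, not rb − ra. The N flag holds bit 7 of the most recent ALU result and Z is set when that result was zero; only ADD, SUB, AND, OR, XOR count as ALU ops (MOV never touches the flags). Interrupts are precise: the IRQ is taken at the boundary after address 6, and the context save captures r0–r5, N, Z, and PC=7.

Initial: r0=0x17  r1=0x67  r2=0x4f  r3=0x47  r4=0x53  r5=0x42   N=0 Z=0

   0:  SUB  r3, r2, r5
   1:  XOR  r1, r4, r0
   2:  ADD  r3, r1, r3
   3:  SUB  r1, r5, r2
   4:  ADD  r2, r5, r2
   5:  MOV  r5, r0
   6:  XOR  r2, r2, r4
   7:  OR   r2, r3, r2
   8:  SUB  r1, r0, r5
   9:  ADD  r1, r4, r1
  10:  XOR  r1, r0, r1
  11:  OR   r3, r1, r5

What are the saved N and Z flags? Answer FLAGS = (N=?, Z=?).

after  0: r0=0x17 r1=0x67 r2=0x4f r3=0x0d r4=0x53 r5=0x42  N=0 Z=0
after  1: r0=0x17 r1=0x44 r2=0x4f r3=0x0d r4=0x53 r5=0x42  N=0 Z=0
after  2: r0=0x17 r1=0x44 r2=0x4f r3=0x51 r4=0x53 r5=0x42  N=0 Z=0
after  3: r0=0x17 r1=0xf3 r2=0x4f r3=0x51 r4=0x53 r5=0x42  N=1 Z=0
after  4: r0=0x17 r1=0xf3 r2=0x91 r3=0x51 r4=0x53 r5=0x42  N=1 Z=0
after  5: r0=0x17 r1=0xf3 r2=0x91 r3=0x51 r4=0x53 r5=0x17  N=1 Z=0
after  6: r0=0x17 r1=0xf3 r2=0xc2 r3=0x51 r4=0x53 r5=0x17  N=1 Z=0
-- IRQ taken; context saved, return-PC = 7 --

FLAGS = (N=1, Z=0)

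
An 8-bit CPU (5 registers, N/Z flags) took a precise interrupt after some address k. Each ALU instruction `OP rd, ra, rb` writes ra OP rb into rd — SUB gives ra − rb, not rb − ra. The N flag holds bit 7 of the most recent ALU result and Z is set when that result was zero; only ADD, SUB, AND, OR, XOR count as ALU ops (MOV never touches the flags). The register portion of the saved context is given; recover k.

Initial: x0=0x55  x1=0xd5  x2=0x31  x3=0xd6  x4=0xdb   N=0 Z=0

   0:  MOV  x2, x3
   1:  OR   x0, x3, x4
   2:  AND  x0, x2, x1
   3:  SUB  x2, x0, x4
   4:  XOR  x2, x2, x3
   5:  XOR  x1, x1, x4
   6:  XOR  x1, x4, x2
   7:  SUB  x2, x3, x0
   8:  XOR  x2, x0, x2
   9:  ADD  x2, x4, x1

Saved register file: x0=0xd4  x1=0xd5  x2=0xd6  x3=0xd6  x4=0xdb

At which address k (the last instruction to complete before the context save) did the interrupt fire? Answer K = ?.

K = 2

after  0: x0=0x55 x1=0xd5 x2=0xd6 x3=0xd6 x4=0xdb  N=0 Z=0
after  1: x0=0xdf x1=0xd5 x2=0xd6 x3=0xd6 x4=0xdb  N=1 Z=0
after  2: x0=0xd4 x1=0xd5 x2=0xd6 x3=0xd6 x4=0xdb  N=1 Z=0
-- IRQ taken; context saved, return-PC = 3 --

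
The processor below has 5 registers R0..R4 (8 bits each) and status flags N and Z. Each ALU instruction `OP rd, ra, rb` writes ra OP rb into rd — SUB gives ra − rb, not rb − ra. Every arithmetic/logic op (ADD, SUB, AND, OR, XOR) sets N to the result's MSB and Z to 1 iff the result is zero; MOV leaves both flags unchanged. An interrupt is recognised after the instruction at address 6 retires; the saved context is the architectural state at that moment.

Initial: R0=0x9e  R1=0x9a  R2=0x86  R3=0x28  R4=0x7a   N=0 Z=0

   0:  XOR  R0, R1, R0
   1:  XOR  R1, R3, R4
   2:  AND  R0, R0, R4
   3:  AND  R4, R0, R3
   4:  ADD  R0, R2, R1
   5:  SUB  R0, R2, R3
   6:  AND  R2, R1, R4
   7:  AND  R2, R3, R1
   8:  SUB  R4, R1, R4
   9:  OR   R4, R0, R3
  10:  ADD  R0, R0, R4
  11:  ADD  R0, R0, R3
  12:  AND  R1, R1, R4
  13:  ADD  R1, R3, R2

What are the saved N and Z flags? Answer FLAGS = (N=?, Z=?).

FLAGS = (N=0, Z=1)

after  0: R0=0x04 R1=0x9a R2=0x86 R3=0x28 R4=0x7a  N=0 Z=0
after  1: R0=0x04 R1=0x52 R2=0x86 R3=0x28 R4=0x7a  N=0 Z=0
after  2: R0=0x00 R1=0x52 R2=0x86 R3=0x28 R4=0x7a  N=0 Z=1
after  3: R0=0x00 R1=0x52 R2=0x86 R3=0x28 R4=0x00  N=0 Z=1
after  4: R0=0xd8 R1=0x52 R2=0x86 R3=0x28 R4=0x00  N=1 Z=0
after  5: R0=0x5e R1=0x52 R2=0x86 R3=0x28 R4=0x00  N=0 Z=0
after  6: R0=0x5e R1=0x52 R2=0x00 R3=0x28 R4=0x00  N=0 Z=1
-- IRQ taken; context saved, return-PC = 7 --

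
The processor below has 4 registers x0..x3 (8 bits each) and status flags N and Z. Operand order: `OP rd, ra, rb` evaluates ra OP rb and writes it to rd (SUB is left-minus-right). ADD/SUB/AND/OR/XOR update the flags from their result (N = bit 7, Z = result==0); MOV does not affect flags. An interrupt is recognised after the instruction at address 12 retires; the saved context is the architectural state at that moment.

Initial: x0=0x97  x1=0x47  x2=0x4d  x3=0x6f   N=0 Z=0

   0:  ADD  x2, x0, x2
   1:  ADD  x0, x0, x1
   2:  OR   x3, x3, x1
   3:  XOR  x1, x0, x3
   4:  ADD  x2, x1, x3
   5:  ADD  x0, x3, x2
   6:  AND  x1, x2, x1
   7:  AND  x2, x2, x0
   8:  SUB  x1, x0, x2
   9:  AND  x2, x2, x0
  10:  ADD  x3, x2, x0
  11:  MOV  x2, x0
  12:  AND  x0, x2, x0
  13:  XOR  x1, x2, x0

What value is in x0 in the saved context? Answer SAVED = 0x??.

after  0: x0=0x97 x1=0x47 x2=0xe4 x3=0x6f  N=1 Z=0
after  1: x0=0xde x1=0x47 x2=0xe4 x3=0x6f  N=1 Z=0
after  2: x0=0xde x1=0x47 x2=0xe4 x3=0x6f  N=0 Z=0
after  3: x0=0xde x1=0xb1 x2=0xe4 x3=0x6f  N=1 Z=0
after  4: x0=0xde x1=0xb1 x2=0x20 x3=0x6f  N=0 Z=0
after  5: x0=0x8f x1=0xb1 x2=0x20 x3=0x6f  N=1 Z=0
after  6: x0=0x8f x1=0x20 x2=0x20 x3=0x6f  N=0 Z=0
after  7: x0=0x8f x1=0x20 x2=0x00 x3=0x6f  N=0 Z=1
after  8: x0=0x8f x1=0x8f x2=0x00 x3=0x6f  N=1 Z=0
after  9: x0=0x8f x1=0x8f x2=0x00 x3=0x6f  N=0 Z=1
after 10: x0=0x8f x1=0x8f x2=0x00 x3=0x8f  N=1 Z=0
after 11: x0=0x8f x1=0x8f x2=0x8f x3=0x8f  N=1 Z=0
after 12: x0=0x8f x1=0x8f x2=0x8f x3=0x8f  N=1 Z=0
-- IRQ taken; context saved, return-PC = 13 --

SAVED = 0x8f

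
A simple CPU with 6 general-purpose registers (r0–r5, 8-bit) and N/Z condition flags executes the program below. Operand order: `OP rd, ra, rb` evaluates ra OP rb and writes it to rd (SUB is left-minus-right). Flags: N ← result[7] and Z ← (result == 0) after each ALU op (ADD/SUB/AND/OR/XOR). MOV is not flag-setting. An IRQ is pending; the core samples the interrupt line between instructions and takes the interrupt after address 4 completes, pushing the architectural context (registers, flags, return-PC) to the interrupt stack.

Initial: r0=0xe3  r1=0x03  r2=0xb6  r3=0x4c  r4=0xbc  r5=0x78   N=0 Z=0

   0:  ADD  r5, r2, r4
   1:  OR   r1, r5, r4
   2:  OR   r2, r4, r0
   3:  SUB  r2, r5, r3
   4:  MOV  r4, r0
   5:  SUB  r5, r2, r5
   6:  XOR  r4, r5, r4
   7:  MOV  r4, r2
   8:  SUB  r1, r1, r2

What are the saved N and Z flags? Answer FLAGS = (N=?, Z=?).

FLAGS = (N=0, Z=0)

after  0: r0=0xe3 r1=0x03 r2=0xb6 r3=0x4c r4=0xbc r5=0x72  N=0 Z=0
after  1: r0=0xe3 r1=0xfe r2=0xb6 r3=0x4c r4=0xbc r5=0x72  N=1 Z=0
after  2: r0=0xe3 r1=0xfe r2=0xff r3=0x4c r4=0xbc r5=0x72  N=1 Z=0
after  3: r0=0xe3 r1=0xfe r2=0x26 r3=0x4c r4=0xbc r5=0x72  N=0 Z=0
after  4: r0=0xe3 r1=0xfe r2=0x26 r3=0x4c r4=0xe3 r5=0x72  N=0 Z=0
-- IRQ taken; context saved, return-PC = 5 --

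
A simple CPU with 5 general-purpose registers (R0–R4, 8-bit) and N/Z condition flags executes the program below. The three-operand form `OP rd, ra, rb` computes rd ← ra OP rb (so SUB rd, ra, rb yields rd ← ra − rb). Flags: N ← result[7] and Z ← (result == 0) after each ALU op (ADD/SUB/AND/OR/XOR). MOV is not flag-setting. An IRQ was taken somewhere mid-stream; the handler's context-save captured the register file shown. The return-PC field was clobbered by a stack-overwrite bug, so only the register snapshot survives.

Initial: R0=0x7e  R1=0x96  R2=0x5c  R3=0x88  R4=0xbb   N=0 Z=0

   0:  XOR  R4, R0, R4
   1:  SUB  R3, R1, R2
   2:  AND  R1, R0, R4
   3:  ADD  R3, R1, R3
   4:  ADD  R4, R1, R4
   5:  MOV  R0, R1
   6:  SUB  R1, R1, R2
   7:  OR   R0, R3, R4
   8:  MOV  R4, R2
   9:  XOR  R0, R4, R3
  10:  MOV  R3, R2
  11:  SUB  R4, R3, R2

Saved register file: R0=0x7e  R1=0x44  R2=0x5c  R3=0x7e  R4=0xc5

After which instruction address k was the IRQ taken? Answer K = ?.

after  0: R0=0x7e R1=0x96 R2=0x5c R3=0x88 R4=0xc5  N=1 Z=0
after  1: R0=0x7e R1=0x96 R2=0x5c R3=0x3a R4=0xc5  N=0 Z=0
after  2: R0=0x7e R1=0x44 R2=0x5c R3=0x3a R4=0xc5  N=0 Z=0
after  3: R0=0x7e R1=0x44 R2=0x5c R3=0x7e R4=0xc5  N=0 Z=0
-- IRQ taken; context saved, return-PC = 4 --

K = 3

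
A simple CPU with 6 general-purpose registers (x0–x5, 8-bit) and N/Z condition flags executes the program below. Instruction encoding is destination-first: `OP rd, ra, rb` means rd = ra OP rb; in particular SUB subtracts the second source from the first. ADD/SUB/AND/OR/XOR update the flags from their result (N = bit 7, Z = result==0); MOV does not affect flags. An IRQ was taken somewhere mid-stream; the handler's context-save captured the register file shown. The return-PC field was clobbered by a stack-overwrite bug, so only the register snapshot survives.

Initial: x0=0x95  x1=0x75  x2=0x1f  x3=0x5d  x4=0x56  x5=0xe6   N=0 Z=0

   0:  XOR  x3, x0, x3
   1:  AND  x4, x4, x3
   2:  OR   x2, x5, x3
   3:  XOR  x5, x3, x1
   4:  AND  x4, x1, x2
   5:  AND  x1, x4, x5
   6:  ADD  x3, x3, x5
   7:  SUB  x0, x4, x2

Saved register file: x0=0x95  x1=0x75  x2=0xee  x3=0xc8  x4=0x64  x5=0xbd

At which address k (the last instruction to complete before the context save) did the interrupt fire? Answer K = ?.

K = 4

after  0: x0=0x95 x1=0x75 x2=0x1f x3=0xc8 x4=0x56 x5=0xe6  N=1 Z=0
after  1: x0=0x95 x1=0x75 x2=0x1f x3=0xc8 x4=0x40 x5=0xe6  N=0 Z=0
after  2: x0=0x95 x1=0x75 x2=0xee x3=0xc8 x4=0x40 x5=0xe6  N=1 Z=0
after  3: x0=0x95 x1=0x75 x2=0xee x3=0xc8 x4=0x40 x5=0xbd  N=1 Z=0
after  4: x0=0x95 x1=0x75 x2=0xee x3=0xc8 x4=0x64 x5=0xbd  N=0 Z=0
-- IRQ taken; context saved, return-PC = 5 --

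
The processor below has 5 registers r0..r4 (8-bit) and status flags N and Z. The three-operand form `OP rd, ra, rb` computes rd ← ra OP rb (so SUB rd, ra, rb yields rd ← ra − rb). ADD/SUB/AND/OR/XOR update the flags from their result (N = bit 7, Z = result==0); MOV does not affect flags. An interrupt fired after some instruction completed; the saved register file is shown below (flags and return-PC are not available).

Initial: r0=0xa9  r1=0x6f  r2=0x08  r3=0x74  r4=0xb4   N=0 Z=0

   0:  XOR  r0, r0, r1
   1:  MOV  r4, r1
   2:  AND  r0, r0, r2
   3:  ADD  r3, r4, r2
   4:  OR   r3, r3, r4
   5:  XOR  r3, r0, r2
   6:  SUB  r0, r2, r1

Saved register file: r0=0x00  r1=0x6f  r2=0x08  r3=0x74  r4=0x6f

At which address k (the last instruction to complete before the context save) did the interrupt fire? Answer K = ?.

after  0: r0=0xc6 r1=0x6f r2=0x08 r3=0x74 r4=0xb4  N=1 Z=0
after  1: r0=0xc6 r1=0x6f r2=0x08 r3=0x74 r4=0x6f  N=1 Z=0
after  2: r0=0x00 r1=0x6f r2=0x08 r3=0x74 r4=0x6f  N=0 Z=1
-- IRQ taken; context saved, return-PC = 3 --

K = 2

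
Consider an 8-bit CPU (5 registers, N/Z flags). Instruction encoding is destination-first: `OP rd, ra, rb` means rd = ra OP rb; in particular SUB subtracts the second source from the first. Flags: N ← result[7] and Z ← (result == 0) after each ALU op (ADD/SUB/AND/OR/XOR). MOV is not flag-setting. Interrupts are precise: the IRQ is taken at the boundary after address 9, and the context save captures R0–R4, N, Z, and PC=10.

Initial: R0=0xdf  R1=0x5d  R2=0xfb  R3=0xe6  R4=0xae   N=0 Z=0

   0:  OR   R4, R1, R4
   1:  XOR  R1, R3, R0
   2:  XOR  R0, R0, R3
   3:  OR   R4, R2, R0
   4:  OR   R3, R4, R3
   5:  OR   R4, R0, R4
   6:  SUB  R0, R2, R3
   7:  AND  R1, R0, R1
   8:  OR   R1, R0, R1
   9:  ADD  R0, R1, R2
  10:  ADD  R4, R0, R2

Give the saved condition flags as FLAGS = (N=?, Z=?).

after  0: R0=0xdf R1=0x5d R2=0xfb R3=0xe6 R4=0xff  N=1 Z=0
after  1: R0=0xdf R1=0x39 R2=0xfb R3=0xe6 R4=0xff  N=0 Z=0
after  2: R0=0x39 R1=0x39 R2=0xfb R3=0xe6 R4=0xff  N=0 Z=0
after  3: R0=0x39 R1=0x39 R2=0xfb R3=0xe6 R4=0xfb  N=1 Z=0
after  4: R0=0x39 R1=0x39 R2=0xfb R3=0xff R4=0xfb  N=1 Z=0
after  5: R0=0x39 R1=0x39 R2=0xfb R3=0xff R4=0xfb  N=1 Z=0
after  6: R0=0xfc R1=0x39 R2=0xfb R3=0xff R4=0xfb  N=1 Z=0
after  7: R0=0xfc R1=0x38 R2=0xfb R3=0xff R4=0xfb  N=0 Z=0
after  8: R0=0xfc R1=0xfc R2=0xfb R3=0xff R4=0xfb  N=1 Z=0
after  9: R0=0xf7 R1=0xfc R2=0xfb R3=0xff R4=0xfb  N=1 Z=0
-- IRQ taken; context saved, return-PC = 10 --

FLAGS = (N=1, Z=0)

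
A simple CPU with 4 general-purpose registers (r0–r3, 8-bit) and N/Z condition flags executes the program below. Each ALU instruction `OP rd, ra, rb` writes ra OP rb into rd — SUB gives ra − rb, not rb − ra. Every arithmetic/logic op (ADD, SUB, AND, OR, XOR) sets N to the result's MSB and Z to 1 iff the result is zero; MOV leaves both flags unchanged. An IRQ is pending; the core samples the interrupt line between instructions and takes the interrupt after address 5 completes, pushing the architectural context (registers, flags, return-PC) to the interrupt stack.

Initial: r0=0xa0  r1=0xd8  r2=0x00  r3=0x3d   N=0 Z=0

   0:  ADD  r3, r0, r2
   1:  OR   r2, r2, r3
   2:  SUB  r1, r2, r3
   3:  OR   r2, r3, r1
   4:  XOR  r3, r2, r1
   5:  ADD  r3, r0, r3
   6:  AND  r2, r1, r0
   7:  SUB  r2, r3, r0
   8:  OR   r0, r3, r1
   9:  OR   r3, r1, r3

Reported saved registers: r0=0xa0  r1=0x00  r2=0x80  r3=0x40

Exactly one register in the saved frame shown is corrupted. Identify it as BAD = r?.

after  0: r0=0xa0 r1=0xd8 r2=0x00 r3=0xa0  N=1 Z=0
after  1: r0=0xa0 r1=0xd8 r2=0xa0 r3=0xa0  N=1 Z=0
after  2: r0=0xa0 r1=0x00 r2=0xa0 r3=0xa0  N=0 Z=1
after  3: r0=0xa0 r1=0x00 r2=0xa0 r3=0xa0  N=1 Z=0
after  4: r0=0xa0 r1=0x00 r2=0xa0 r3=0xa0  N=1 Z=0
after  5: r0=0xa0 r1=0x00 r2=0xa0 r3=0x40  N=0 Z=0
-- IRQ taken; context saved, return-PC = 6 --
mismatch: r2: reported 0x80 vs actual 0xa0

BAD = r2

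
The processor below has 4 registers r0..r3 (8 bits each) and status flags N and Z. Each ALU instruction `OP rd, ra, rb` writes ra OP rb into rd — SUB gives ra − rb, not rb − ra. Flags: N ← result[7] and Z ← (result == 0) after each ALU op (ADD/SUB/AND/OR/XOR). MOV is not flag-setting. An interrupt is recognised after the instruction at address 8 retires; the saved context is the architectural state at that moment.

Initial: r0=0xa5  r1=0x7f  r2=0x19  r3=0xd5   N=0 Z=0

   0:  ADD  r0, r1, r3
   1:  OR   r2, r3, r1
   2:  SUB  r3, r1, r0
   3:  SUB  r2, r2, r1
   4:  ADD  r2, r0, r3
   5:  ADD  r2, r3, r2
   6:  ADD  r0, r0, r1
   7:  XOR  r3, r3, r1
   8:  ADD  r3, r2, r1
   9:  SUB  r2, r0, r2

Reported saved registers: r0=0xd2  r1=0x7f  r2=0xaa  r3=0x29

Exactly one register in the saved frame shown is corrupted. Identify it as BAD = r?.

BAD = r0

after  0: r0=0x54 r1=0x7f r2=0x19 r3=0xd5  N=0 Z=0
after  1: r0=0x54 r1=0x7f r2=0xff r3=0xd5  N=1 Z=0
after  2: r0=0x54 r1=0x7f r2=0xff r3=0x2b  N=0 Z=0
after  3: r0=0x54 r1=0x7f r2=0x80 r3=0x2b  N=1 Z=0
after  4: r0=0x54 r1=0x7f r2=0x7f r3=0x2b  N=0 Z=0
after  5: r0=0x54 r1=0x7f r2=0xaa r3=0x2b  N=1 Z=0
after  6: r0=0xd3 r1=0x7f r2=0xaa r3=0x2b  N=1 Z=0
after  7: r0=0xd3 r1=0x7f r2=0xaa r3=0x54  N=0 Z=0
after  8: r0=0xd3 r1=0x7f r2=0xaa r3=0x29  N=0 Z=0
-- IRQ taken; context saved, return-PC = 9 --
mismatch: r0: reported 0xd2 vs actual 0xd3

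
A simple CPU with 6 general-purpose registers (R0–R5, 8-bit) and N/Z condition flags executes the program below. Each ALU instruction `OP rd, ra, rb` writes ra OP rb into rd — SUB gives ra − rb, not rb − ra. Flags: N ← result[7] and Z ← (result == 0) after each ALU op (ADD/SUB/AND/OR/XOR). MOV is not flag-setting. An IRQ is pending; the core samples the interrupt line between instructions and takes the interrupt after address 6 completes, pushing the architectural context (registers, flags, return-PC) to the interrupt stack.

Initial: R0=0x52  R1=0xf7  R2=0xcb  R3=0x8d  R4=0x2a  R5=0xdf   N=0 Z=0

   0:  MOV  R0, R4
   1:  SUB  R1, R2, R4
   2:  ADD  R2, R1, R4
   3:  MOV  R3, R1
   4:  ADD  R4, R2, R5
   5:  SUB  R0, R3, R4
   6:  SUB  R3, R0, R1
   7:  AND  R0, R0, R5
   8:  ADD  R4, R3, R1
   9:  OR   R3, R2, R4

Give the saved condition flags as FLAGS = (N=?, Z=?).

FLAGS = (N=0, Z=0)

after  0: R0=0x2a R1=0xf7 R2=0xcb R3=0x8d R4=0x2a R5=0xdf  N=0 Z=0
after  1: R0=0x2a R1=0xa1 R2=0xcb R3=0x8d R4=0x2a R5=0xdf  N=1 Z=0
after  2: R0=0x2a R1=0xa1 R2=0xcb R3=0x8d R4=0x2a R5=0xdf  N=1 Z=0
after  3: R0=0x2a R1=0xa1 R2=0xcb R3=0xa1 R4=0x2a R5=0xdf  N=1 Z=0
after  4: R0=0x2a R1=0xa1 R2=0xcb R3=0xa1 R4=0xaa R5=0xdf  N=1 Z=0
after  5: R0=0xf7 R1=0xa1 R2=0xcb R3=0xa1 R4=0xaa R5=0xdf  N=1 Z=0
after  6: R0=0xf7 R1=0xa1 R2=0xcb R3=0x56 R4=0xaa R5=0xdf  N=0 Z=0
-- IRQ taken; context saved, return-PC = 7 --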